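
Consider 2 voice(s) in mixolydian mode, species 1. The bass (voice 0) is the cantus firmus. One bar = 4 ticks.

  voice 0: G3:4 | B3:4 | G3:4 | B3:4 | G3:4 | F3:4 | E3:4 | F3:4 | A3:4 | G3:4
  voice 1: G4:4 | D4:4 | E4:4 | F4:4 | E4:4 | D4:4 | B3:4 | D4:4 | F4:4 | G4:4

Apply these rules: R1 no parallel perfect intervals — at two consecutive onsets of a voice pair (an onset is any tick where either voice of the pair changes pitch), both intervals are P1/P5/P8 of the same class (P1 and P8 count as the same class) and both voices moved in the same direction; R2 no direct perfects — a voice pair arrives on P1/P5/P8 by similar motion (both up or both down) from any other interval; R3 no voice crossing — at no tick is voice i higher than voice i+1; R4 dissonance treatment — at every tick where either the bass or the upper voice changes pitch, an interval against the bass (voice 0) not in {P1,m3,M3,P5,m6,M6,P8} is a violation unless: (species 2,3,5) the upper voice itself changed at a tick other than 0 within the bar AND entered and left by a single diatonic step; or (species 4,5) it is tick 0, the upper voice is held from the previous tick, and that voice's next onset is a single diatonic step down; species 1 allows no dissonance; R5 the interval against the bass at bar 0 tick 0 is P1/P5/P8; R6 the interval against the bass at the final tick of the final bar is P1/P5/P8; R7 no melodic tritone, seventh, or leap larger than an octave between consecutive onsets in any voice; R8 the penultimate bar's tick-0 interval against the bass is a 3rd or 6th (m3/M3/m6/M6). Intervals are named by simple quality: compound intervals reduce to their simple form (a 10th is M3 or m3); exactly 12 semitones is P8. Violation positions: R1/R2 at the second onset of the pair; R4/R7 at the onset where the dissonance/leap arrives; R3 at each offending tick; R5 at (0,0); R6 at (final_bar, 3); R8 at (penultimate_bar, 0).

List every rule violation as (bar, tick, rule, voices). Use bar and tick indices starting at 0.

bar 0: v0=G3 v1=G4 downbeat P8
bar 1: v0=B3 v1=D4 downbeat m3
bar 2: v0=G3 v1=E4 downbeat M6
bar 3: v0=B3 v1=F4 downbeat TT
bar 4: v0=G3 v1=E4 downbeat M6
bar 5: v0=F3 v1=D4 downbeat M6
bar 6: v0=E3 v1=B3 downbeat P5
bar 7: v0=F3 v1=D4 downbeat M6
bar 8: v0=A3 v1=F4 downbeat m6
bar 9: v0=G3 v1=G4 downbeat P8
  -> R4 @ bar 3 tick 0 v(0, 1): B3/F4 TT untreated
  -> R2 @ bar 6 tick 0 v(0, 1): F3/D4 M6 -> E3/B3 P5 similar

(3, 0, R4, (0, 1))
(6, 0, R2, (0, 1))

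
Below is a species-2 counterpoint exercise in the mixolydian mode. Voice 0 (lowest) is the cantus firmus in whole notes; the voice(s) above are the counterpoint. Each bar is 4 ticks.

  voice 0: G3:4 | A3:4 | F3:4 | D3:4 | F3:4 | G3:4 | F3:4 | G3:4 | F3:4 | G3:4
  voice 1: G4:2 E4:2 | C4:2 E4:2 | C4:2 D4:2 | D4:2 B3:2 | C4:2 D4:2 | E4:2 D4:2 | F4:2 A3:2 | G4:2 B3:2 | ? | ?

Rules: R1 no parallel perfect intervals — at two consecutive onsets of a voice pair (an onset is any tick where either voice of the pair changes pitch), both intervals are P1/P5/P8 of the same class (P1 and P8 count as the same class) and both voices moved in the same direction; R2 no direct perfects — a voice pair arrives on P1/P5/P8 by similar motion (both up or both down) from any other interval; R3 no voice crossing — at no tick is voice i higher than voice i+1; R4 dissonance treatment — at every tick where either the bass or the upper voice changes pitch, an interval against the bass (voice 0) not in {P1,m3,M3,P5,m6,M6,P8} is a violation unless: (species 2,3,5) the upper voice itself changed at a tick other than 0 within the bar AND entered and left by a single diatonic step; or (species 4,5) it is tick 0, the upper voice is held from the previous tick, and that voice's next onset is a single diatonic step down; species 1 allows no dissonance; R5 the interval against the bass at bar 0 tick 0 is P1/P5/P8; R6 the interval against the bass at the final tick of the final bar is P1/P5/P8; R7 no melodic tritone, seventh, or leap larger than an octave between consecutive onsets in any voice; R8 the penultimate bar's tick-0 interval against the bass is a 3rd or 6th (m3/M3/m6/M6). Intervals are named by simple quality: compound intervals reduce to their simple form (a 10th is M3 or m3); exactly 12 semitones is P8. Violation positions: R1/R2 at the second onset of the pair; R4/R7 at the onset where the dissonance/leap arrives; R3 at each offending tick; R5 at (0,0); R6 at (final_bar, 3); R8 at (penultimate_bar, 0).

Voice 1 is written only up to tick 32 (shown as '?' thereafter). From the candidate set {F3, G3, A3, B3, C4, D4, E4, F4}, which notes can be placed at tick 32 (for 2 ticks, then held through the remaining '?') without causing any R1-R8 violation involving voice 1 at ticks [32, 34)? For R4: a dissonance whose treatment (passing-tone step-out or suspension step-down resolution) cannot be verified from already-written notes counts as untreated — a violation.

{A3, D4}

F3: violates R2,R7,R8
G3: violates R4,R8
A3: legal
B3: violates R4,R8
C4: violates R8
D4: legal
E4: violates R4,R8
F4: violates R7,R8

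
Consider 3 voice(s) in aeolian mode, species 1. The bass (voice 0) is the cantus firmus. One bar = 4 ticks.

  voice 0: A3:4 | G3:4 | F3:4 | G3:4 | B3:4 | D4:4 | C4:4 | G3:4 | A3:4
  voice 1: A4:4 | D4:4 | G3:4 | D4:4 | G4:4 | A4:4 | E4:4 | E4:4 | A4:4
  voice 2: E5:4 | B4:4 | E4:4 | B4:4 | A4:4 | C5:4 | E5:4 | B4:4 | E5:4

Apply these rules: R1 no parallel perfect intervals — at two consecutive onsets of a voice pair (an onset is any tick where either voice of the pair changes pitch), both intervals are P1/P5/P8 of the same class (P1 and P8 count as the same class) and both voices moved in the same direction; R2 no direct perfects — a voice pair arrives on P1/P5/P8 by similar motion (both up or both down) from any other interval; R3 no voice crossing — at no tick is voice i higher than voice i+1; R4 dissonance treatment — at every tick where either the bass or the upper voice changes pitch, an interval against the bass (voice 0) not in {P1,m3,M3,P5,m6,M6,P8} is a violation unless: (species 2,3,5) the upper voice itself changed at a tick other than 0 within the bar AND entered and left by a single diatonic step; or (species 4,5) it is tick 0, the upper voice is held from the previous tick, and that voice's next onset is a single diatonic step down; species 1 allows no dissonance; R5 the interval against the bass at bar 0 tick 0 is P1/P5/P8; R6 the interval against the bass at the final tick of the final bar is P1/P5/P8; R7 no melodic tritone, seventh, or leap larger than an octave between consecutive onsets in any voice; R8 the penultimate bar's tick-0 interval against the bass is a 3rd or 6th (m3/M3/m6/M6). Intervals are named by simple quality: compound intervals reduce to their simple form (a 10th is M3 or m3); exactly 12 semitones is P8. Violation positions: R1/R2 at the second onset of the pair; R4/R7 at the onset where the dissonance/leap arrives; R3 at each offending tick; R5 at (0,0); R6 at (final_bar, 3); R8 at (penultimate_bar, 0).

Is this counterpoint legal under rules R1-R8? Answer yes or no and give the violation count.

bar 0: v0=A3 v1=A4 v2=E5 (P5)
bar 1: v0=G3 v1=D4 v2=B4 (M3)
bar 2: v0=F3 v1=G3 v2=E4 (M7)
bar 3: v0=G3 v1=D4 v2=B4 (M3)
bar 4: v0=B3 v1=G4 v2=A4 (m7)
bar 5: v0=D4 v1=A4 v2=C5 (m7)
bar 6: v0=C4 v1=E4 v2=E5 (M3)
bar 7: v0=G3 v1=E4 v2=B4 (M3)
bar 8: v0=A3 v1=A4 v2=E5 (P5)
  R2 @ bar1.0: A3/A4 P8 -> G3/D4 P5 similar
  R4 @ bar2.0: F3/G3 M2 untreated
  R4 @ bar2.0: F3/E4 M7 untreated
  R2 @ bar3.0: F3/G3 M2 -> G3/D4 P5 similar
  R4 @ bar4.0: B3/A4 m7 untreated
  R2 @ bar5.0: B3/G4 m6 -> D4/A4 P5 similar
  R4 @ bar5.0: D4/C5 m7 untreated
  R1 @ bar8.0: E4/B4 P5 -> A4/E5 P5 similar
  R2 @ bar8.0: G3/E4 M6 -> A3/A4 P8 similar
  R2 @ bar8.0: G3/B4 M3 -> A3/E5 P5 similar

No (10 violations)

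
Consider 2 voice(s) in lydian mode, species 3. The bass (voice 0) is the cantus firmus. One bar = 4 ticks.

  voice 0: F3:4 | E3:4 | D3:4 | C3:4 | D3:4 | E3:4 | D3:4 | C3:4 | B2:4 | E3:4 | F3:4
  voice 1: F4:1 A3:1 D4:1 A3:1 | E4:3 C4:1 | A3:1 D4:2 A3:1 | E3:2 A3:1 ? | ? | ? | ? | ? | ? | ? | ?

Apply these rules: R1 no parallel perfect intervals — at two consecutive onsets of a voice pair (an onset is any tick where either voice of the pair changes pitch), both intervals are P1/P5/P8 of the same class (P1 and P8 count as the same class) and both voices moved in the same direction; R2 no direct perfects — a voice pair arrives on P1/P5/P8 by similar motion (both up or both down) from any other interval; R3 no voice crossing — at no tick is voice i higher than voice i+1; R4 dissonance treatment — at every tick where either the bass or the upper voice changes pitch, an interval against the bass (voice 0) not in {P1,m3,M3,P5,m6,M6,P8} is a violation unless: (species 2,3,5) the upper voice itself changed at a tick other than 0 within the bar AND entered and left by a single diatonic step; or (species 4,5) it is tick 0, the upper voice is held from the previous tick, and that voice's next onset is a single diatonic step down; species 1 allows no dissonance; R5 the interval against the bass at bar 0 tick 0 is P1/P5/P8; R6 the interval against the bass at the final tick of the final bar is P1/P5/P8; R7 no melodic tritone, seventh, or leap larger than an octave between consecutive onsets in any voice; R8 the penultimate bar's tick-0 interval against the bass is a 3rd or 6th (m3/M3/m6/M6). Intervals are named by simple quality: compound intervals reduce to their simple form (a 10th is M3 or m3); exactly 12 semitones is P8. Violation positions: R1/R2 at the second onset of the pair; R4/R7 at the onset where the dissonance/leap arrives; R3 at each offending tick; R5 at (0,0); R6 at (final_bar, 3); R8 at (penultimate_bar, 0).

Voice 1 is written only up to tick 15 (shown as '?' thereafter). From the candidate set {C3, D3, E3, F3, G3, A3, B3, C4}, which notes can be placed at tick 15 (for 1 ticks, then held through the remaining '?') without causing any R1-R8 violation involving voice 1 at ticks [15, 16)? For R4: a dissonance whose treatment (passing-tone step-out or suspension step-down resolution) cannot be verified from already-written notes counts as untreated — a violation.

{A3, C3, C4, E3, G3}

C3: legal
D3: violates R4
E3: legal
F3: violates R4
G3: legal
A3: legal
B3: violates R4
C4: legal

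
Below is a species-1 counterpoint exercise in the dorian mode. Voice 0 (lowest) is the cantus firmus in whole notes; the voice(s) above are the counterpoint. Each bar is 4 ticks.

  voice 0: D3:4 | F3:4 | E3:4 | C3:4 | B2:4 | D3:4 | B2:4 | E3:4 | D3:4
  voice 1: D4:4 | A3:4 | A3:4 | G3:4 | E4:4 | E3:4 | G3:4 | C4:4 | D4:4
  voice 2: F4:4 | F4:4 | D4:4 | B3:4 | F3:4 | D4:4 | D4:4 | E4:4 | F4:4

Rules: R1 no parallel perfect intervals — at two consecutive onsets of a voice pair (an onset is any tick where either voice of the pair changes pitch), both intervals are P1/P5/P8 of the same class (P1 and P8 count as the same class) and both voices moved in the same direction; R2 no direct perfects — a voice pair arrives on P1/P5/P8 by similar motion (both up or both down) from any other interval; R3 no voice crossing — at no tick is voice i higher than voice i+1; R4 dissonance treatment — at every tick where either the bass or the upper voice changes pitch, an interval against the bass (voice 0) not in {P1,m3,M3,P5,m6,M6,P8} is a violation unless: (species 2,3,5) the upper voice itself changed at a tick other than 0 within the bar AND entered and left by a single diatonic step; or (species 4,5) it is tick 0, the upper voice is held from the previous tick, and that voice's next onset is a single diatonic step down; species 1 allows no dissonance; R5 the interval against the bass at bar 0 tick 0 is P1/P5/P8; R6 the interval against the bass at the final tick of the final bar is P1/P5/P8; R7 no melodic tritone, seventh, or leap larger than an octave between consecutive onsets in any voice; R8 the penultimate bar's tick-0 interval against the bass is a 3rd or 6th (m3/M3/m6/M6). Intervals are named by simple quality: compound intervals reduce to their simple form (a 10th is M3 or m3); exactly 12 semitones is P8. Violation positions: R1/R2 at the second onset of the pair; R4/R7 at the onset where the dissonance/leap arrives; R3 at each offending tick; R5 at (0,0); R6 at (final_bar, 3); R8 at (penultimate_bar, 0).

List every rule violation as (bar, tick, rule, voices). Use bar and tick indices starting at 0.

(0, 0, R5, (0, 2))
(2, 0, R4, (0, 1))
(2, 0, R4, (0, 2))
(3, 0, R2, (0, 1))
(3, 0, R4, (0, 2))
(4, 0, R3, (1, 2))
(4, 0, R4, (0, 1))
(4, 0, R4, (0, 2))
(4, 0, R7, (2,))
(4, 1, R3, (1, 2))
(4, 2, R3, (1, 2))
(4, 3, R3, (1, 2))
(5, 0, R2, (0, 2))
(5, 0, R4, (0, 1))
(7, 0, R2, (0, 2))
(7, 0, R8, (0, 2))
(8, 3, R6, (0, 2))

bar 0: v0=D3 v1=D4 v2=F4 downbeat m3
bar 1: v0=F3 v1=A3 v2=F4 downbeat P8
bar 2: v0=E3 v1=A3 v2=D4 downbeat m7
bar 3: v0=C3 v1=G3 v2=B3 downbeat M7
bar 4: v0=B2 v1=E4 v2=F3 downbeat TT
bar 5: v0=D3 v1=E3 v2=D4 downbeat P8
bar 6: v0=B2 v1=G3 v2=D4 downbeat m3
bar 7: v0=E3 v1=C4 v2=E4 downbeat P8
bar 8: v0=D3 v1=D4 v2=F4 downbeat m3
  -> R5 @ bar 0 tick 0 v(0, 2): opens on m3
  -> R4 @ bar 2 tick 0 v(0, 1): E3/A3 P4 untreated
  -> R4 @ bar 2 tick 0 v(0, 2): E3/D4 m7 untreated
  -> R2 @ bar 3 tick 0 v(0, 1): E3/A3 P4 -> C3/G3 P5 similar
  -> R4 @ bar 3 tick 0 v(0, 2): C3/B3 M7 untreated
  -> R3 @ bar 4 tick 0 v(1, 2): E4 above F3
  -> R4 @ bar 4 tick 0 v(0, 1): B2/E4 P4 untreated
  -> R4 @ bar 4 tick 0 v(0, 2): B2/F3 TT untreated
  -> R7 @ bar 4 tick 0 v(2,): B3->F3 leap 6st
  -> R3 @ bar 4 tick 1 v(1, 2): E4 above F3
  -> R3 @ bar 4 tick 2 v(1, 2): E4 above F3
  -> R3 @ bar 4 tick 3 v(1, 2): E4 above F3
  -> R2 @ bar 5 tick 0 v(0, 2): B2/F3 TT -> D3/D4 P8 similar
  -> R4 @ bar 5 tick 0 v(0, 1): D3/E3 M2 untreated
  -> R2 @ bar 7 tick 0 v(0, 2): B2/D4 m3 -> E3/E4 P8 similar
  -> R8 @ bar 7 tick 0 v(0, 2): penult P8 not 3rd/6th
  -> R6 @ bar 8 tick 3 v(0, 2): closes on m3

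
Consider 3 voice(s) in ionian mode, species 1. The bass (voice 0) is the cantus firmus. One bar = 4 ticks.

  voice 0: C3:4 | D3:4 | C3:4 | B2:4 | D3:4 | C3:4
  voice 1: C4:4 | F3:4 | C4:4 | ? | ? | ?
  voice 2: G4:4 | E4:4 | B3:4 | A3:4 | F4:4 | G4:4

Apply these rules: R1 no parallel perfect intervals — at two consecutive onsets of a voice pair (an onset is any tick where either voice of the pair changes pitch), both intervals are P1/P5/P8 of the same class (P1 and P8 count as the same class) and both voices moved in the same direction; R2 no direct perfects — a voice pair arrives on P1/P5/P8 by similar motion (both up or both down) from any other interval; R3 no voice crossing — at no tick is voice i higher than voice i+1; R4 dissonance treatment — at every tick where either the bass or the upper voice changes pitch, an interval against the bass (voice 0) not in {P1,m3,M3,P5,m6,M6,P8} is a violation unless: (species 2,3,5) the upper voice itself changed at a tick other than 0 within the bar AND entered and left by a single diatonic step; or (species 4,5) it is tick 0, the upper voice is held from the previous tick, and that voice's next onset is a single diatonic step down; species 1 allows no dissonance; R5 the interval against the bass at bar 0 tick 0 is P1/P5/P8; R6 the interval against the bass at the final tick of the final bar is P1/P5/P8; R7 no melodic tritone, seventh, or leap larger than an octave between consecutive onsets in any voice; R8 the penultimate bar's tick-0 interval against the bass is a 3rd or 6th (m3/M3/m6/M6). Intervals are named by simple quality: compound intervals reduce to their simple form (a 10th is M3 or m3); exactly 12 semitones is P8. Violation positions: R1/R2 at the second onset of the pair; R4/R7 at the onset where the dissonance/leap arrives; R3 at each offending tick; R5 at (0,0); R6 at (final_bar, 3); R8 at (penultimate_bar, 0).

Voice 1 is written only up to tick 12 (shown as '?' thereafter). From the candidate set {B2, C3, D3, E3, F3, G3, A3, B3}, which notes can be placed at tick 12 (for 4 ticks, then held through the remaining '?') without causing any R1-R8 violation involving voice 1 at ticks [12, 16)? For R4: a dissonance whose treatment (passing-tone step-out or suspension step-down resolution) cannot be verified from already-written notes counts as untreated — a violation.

B2: violates R1,R7
C3: violates R4
D3: violates R2,R7
E3: violates R4
F3: violates R4
G3: legal
A3: violates R2,R4
B3: violates R1,R3

{G3}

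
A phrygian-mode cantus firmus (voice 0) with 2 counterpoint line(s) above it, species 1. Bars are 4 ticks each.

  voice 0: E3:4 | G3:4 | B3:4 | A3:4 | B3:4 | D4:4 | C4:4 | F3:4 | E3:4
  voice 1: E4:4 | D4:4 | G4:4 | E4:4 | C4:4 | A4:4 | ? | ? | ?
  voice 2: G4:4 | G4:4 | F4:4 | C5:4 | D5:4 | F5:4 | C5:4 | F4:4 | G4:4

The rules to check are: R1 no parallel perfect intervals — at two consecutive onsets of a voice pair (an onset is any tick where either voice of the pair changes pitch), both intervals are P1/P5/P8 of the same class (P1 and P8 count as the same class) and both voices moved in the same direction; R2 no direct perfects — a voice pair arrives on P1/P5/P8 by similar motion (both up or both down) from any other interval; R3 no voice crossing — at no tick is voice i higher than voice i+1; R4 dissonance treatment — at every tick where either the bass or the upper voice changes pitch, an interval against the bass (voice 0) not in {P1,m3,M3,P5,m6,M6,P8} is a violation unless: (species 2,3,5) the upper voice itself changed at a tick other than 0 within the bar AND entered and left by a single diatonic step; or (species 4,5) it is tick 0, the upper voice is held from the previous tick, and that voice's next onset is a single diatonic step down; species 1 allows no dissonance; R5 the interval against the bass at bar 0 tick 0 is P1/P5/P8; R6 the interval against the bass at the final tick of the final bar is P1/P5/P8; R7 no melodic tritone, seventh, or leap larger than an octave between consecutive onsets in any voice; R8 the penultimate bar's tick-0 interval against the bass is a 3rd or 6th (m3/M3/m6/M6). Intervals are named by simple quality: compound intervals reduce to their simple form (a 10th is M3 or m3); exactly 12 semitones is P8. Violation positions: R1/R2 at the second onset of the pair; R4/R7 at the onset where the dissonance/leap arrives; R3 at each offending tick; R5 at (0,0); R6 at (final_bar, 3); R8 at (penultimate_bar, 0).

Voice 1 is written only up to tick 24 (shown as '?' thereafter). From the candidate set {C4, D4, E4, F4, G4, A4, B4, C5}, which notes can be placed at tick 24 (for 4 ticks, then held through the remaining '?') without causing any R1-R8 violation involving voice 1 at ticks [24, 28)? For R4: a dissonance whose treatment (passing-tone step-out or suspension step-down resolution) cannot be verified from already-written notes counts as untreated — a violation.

{A4, C5, E4}

C4: violates R2
D4: violates R4
E4: legal
F4: violates R2,R4
G4: violates R1
A4: legal
B4: violates R4
C5: legal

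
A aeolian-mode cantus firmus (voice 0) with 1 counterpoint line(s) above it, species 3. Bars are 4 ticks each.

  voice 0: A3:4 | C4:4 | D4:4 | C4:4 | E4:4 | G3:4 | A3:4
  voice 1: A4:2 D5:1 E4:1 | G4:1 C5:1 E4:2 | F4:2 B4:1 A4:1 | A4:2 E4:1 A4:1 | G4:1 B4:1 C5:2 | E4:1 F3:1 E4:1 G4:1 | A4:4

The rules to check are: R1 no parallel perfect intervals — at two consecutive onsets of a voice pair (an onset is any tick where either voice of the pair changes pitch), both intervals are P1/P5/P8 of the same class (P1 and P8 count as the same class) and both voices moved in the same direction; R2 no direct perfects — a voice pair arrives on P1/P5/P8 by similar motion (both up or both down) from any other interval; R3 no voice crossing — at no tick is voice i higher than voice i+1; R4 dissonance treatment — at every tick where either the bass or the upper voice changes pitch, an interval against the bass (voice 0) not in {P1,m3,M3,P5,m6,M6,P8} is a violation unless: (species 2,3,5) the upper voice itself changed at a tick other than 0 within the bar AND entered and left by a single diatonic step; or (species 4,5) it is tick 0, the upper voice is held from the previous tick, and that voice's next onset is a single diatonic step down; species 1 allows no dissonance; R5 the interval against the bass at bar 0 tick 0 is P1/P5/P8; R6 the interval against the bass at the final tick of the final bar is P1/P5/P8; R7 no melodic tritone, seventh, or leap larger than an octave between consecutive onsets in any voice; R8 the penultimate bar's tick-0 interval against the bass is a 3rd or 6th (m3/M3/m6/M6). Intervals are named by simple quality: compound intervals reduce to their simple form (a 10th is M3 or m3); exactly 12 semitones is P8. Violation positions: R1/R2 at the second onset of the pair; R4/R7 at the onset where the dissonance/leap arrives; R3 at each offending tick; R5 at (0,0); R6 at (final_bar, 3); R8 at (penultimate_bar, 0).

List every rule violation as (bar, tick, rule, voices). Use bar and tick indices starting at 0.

(0, 2, R4, (0, 1))
(0, 3, R7, (1,))
(1, 0, R1, (0, 1))
(2, 2, R7, (1,))
(5, 1, R3, (0, 1))
(5, 1, R4, (0, 1))
(5, 1, R7, (1,))
(5, 2, R7, (1,))
(6, 0, R1, (0, 1))

bar 0: v0=A3 v1=A4 downbeat P8
bar 1: v0=C4 v1=G4 downbeat P5
bar 2: v0=D4 v1=F4 downbeat m3
bar 3: v0=C4 v1=A4 downbeat M6
bar 4: v0=E4 v1=G4 downbeat m3
bar 5: v0=G3 v1=E4 downbeat M6
bar 6: v0=A3 v1=A4 downbeat P8
  -> R4 @ bar 0 tick 2 v(0, 1): A3/D5 P4 untreated
  -> R7 @ bar 0 tick 3 v(1,): D5->E4 leap 10st
  -> R1 @ bar 1 tick 0 v(0, 1): A3/E4 P5 -> C4/G4 P5 similar
  -> R7 @ bar 2 tick 2 v(1,): F4->B4 leap 6st
  -> R3 @ bar 5 tick 1 v(0, 1): G3 above F3
  -> R4 @ bar 5 tick 1 v(0, 1): G3/F3 M2 untreated
  -> R7 @ bar 5 tick 1 v(1,): E4->F3 leap 11st
  -> R7 @ bar 5 tick 2 v(1,): F3->E4 leap 11st
  -> R1 @ bar 6 tick 0 v(0, 1): G3/G4 P8 -> A3/A4 P8 similar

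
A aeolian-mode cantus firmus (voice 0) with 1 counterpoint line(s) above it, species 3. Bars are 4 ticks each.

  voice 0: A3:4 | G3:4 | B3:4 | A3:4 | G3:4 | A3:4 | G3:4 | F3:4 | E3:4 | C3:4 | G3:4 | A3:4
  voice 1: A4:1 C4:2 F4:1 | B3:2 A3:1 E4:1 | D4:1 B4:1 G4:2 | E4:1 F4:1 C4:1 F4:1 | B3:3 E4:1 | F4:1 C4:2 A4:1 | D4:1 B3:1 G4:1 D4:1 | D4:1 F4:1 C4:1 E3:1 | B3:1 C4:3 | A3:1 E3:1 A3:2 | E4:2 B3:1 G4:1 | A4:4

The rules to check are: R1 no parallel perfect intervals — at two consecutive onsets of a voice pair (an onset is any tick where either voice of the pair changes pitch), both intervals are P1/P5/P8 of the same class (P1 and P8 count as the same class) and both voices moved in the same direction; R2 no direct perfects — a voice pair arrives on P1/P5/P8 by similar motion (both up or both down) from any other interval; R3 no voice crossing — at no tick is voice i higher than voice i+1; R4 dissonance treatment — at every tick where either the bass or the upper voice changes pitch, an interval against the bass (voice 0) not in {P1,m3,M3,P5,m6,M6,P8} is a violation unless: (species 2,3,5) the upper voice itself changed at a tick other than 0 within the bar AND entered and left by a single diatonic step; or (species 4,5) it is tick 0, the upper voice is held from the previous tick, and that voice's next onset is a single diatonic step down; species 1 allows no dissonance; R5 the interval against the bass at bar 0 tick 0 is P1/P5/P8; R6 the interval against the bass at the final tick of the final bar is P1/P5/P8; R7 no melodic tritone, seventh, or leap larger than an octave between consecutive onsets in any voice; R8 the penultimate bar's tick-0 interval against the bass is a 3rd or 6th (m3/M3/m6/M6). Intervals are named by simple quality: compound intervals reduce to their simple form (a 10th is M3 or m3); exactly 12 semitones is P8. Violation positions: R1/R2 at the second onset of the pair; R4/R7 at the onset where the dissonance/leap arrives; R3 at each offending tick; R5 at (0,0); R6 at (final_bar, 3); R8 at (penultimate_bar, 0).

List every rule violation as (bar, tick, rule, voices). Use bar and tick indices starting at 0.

(1, 0, R7, (1,))
(1, 2, R4, (0, 1))
(3, 0, R2, (0, 1))
(4, 0, R7, (1,))
(6, 0, R2, (0, 1))
(7, 3, R3, (0, 1))
(7, 3, R4, (0, 1))
(11, 0, R1, (0, 1))

bar 0: v0=A3 v1=A4 downbeat P8
bar 1: v0=G3 v1=B3 downbeat M3
bar 2: v0=B3 v1=D4 downbeat m3
bar 3: v0=A3 v1=E4 downbeat P5
bar 4: v0=G3 v1=B3 downbeat M3
bar 5: v0=A3 v1=F4 downbeat m6
bar 6: v0=G3 v1=D4 downbeat P5
bar 7: v0=F3 v1=D4 downbeat M6
bar 8: v0=E3 v1=B3 downbeat P5
bar 9: v0=C3 v1=A3 downbeat M6
bar 10: v0=G3 v1=E4 downbeat M6
bar 11: v0=A3 v1=A4 downbeat P8
  -> R7 @ bar 1 tick 0 v(1,): F4->B3 leap 6st
  -> R4 @ bar 1 tick 2 v(0, 1): G3/A3 M2 untreated
  -> R2 @ bar 3 tick 0 v(0, 1): B3/G4 m6 -> A3/E4 P5 similar
  -> R7 @ bar 4 tick 0 v(1,): F4->B3 leap 6st
  -> R2 @ bar 6 tick 0 v(0, 1): A3/A4 P8 -> G3/D4 P5 similar
  -> R3 @ bar 7 tick 3 v(0, 1): F3 above E3
  -> R4 @ bar 7 tick 3 v(0, 1): F3/E3 m2 untreated
  -> R1 @ bar 11 tick 0 v(0, 1): G3/G4 P8 -> A3/A4 P8 similar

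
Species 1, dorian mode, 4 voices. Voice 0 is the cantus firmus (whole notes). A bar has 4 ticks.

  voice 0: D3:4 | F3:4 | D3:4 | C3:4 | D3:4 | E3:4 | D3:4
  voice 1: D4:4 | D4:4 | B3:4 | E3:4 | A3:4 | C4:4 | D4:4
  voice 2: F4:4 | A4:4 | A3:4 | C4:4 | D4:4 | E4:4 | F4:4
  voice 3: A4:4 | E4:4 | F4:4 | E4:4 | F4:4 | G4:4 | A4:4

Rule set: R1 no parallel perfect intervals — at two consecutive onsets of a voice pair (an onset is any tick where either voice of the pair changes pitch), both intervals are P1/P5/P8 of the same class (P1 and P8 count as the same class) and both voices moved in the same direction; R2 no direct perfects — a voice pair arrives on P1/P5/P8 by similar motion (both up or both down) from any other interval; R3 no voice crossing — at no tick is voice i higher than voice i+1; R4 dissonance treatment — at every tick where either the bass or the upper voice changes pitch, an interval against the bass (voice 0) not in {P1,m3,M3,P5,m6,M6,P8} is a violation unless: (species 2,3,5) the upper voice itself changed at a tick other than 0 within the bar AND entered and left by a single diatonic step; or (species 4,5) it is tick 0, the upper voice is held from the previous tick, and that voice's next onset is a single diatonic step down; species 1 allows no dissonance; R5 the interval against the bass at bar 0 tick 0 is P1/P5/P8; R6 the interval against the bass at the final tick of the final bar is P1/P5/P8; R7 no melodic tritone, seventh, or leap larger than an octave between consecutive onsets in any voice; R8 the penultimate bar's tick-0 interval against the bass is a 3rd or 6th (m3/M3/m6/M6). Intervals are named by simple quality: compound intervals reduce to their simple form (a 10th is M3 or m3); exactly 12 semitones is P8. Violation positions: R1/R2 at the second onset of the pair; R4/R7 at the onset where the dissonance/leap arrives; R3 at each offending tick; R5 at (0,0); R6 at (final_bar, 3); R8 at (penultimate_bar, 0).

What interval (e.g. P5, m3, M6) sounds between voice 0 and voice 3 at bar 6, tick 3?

P5

voice 0=D3 voice 3=A4 -> P5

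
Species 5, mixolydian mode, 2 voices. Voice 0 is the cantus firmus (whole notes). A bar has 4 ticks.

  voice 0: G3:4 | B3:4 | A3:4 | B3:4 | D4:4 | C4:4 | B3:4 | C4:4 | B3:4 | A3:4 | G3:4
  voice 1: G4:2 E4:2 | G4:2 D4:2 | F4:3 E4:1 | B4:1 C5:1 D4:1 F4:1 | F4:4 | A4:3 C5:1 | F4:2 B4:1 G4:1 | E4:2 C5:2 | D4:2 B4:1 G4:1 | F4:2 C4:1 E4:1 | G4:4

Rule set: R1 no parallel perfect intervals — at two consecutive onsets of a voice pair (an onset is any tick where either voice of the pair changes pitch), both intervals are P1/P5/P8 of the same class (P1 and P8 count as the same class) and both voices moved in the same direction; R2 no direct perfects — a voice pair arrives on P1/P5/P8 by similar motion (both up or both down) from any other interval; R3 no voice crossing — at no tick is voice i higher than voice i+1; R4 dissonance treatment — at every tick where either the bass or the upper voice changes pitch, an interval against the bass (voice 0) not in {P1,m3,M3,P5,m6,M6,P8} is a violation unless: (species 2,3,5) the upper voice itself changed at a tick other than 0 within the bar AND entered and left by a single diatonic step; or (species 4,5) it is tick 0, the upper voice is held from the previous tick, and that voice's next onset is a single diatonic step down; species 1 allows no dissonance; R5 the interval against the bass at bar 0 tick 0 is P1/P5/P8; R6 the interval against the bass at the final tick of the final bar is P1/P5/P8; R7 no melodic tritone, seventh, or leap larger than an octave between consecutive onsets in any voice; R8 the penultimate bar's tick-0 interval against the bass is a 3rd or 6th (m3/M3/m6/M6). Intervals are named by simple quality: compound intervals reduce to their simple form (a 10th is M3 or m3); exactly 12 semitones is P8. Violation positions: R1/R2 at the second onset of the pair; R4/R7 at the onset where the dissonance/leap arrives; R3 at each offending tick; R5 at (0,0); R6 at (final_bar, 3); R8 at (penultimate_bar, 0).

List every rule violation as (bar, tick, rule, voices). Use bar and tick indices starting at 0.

(3, 0, R2, (0, 1))
(3, 1, R4, (0, 1))
(3, 2, R7, (1,))
(3, 3, R4, (0, 1))
(6, 0, R4, (0, 1))
(6, 2, R7, (1,))
(8, 0, R7, (1,))

bar 0: v0=G3 v1=G4 downbeat P8
bar 1: v0=B3 v1=G4 downbeat m6
bar 2: v0=A3 v1=F4 downbeat m6
bar 3: v0=B3 v1=B4 downbeat P8
bar 4: v0=D4 v1=F4 downbeat m3
bar 5: v0=C4 v1=A4 downbeat M6
bar 6: v0=B3 v1=F4 downbeat TT
bar 7: v0=C4 v1=E4 downbeat M3
bar 8: v0=B3 v1=D4 downbeat m3
bar 9: v0=A3 v1=F4 downbeat m6
bar 10: v0=G3 v1=G4 downbeat P8
  -> R2 @ bar 3 tick 0 v(0, 1): A3/E4 P5 -> B3/B4 P8 similar
  -> R4 @ bar 3 tick 1 v(0, 1): B3/C5 m2 untreated
  -> R7 @ bar 3 tick 2 v(1,): C5->D4 leap 10st
  -> R4 @ bar 3 tick 3 v(0, 1): B3/F4 TT untreated
  -> R4 @ bar 6 tick 0 v(0, 1): B3/F4 TT untreated
  -> R7 @ bar 6 tick 2 v(1,): F4->B4 leap 6st
  -> R7 @ bar 8 tick 0 v(1,): C5->D4 leap 10st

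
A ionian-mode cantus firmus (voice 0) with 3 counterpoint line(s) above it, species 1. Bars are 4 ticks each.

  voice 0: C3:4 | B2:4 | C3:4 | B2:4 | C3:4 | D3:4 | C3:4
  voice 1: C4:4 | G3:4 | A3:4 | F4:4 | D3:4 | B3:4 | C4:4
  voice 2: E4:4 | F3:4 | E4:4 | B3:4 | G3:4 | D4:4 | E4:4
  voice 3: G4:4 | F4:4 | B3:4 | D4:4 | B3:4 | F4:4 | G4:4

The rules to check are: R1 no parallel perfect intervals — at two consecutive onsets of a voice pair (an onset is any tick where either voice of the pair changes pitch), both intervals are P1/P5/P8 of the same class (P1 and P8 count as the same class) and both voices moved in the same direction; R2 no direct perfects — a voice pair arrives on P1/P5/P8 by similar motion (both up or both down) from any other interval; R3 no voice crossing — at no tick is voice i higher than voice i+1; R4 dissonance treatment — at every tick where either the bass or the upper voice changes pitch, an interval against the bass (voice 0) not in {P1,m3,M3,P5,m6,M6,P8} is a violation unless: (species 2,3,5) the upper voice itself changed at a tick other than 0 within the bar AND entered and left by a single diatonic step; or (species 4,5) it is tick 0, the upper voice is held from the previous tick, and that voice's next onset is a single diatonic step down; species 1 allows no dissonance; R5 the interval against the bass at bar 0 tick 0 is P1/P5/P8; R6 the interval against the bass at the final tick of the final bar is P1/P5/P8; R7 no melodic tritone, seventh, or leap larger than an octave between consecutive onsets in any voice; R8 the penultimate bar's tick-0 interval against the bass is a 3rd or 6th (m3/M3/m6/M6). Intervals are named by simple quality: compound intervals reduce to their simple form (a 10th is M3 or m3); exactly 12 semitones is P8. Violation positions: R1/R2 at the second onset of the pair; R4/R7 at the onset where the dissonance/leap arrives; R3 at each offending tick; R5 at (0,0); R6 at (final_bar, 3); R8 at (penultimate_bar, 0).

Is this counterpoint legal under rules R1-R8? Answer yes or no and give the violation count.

No (31 violations)

bar 0: v0=C3 v1=C4 v2=E4 v3=G4 (P5)
bar 1: v0=B2 v1=G3 v2=F3 v3=F4 (TT)
bar 2: v0=C3 v1=A3 v2=E4 v3=B3 (M7)
bar 3: v0=B2 v1=F4 v2=B3 v3=D4 (m3)
bar 4: v0=C3 v1=D3 v2=G3 v3=B3 (M7)
bar 5: v0=D3 v1=B3 v2=D4 v3=F4 (m3)
bar 6: v0=C3 v1=C4 v2=E4 v3=G4 (P5)
  R5 @ bar0.0: opens on M3
  R2 @ bar1.0: E4/G4 m3 -> F3/F4 P8 similar
  R3 @ bar1.0: G3 above F3
  R4 @ bar1.0: B2/F3 TT untreated
  R4 @ bar1.0: B2/F4 TT untreated
  R7 @ bar1.0: E4->F3 leap 11st
  R3 @ bar1.1: G3 above F3
  R3 @ bar1.2: G3 above F3
  R3 @ bar1.3: G3 above F3
  R2 @ bar2.0: G3/F3 M2 -> A3/E4 P5 similar
  R3 @ bar2.0: E4 above B3
  R4 @ bar2.0: C3/B3 M7 untreated
  R7 @ bar2.0: F3->E4 leap 11st
  R7 @ bar2.0: F4->B3 leap 6st
  R3 @ bar2.1: E4 above B3
  R3 @ bar2.2: E4 above B3
  R3 @ bar2.3: E4 above B3
  R2 @ bar3.0: C3/E4 M3 -> B2/B3 P8 similar
  R3 @ bar3.0: F4 above B3
  R4 @ bar3.0: B2/F4 TT untreated
  R3 @ bar3.1: F4 above B3
  R3 @ bar3.2: F4 above B3
  R3 @ bar3.3: F4 above B3
  R4 @ bar4.0: C3/D3 M2 untreated
  R4 @ bar4.0: C3/B3 M7 untreated
  R7 @ bar4.0: F4->D3 leap 15st
  R2 @ bar5.0: C3/G3 P5 -> D3/D4 P8 similar
  R7 @ bar5.0: B3->F4 leap 6st
  R8 @ bar5.0: penult P8 not 3rd/6th
  R2 @ bar6.0: B3/F4 TT -> C4/G4 P5 similar
  R6 @ bar6.3: closes on M3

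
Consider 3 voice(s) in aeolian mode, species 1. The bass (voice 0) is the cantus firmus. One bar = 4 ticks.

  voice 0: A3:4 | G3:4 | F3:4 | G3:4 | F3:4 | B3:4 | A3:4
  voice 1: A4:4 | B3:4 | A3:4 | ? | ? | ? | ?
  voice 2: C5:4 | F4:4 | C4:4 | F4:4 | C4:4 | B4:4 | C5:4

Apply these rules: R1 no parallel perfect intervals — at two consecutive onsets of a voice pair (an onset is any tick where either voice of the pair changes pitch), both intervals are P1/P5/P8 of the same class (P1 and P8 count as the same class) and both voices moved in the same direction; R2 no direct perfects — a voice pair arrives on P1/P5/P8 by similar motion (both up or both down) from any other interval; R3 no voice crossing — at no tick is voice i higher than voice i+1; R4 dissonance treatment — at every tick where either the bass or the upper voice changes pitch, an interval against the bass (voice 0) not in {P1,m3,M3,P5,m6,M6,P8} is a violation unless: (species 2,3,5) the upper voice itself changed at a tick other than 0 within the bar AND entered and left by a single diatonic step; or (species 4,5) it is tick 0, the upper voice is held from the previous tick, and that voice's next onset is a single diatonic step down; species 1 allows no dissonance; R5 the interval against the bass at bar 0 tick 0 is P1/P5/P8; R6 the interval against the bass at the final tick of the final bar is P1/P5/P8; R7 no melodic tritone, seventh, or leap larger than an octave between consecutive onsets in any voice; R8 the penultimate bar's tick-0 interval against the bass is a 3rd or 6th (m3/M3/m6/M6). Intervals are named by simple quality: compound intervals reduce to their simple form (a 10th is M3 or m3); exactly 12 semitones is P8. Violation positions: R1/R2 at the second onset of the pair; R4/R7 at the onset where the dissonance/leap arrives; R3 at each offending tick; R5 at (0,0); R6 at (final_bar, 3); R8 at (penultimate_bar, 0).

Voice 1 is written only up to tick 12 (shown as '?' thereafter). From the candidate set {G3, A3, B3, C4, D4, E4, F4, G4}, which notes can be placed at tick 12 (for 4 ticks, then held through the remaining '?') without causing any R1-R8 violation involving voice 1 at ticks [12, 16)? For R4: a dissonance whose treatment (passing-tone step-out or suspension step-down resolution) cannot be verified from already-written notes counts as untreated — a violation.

{B3, E4, G3}

G3: legal
A3: violates R4
B3: legal
C4: violates R4
D4: violates R2
E4: legal
F4: violates R2,R4
G4: violates R2,R3,R7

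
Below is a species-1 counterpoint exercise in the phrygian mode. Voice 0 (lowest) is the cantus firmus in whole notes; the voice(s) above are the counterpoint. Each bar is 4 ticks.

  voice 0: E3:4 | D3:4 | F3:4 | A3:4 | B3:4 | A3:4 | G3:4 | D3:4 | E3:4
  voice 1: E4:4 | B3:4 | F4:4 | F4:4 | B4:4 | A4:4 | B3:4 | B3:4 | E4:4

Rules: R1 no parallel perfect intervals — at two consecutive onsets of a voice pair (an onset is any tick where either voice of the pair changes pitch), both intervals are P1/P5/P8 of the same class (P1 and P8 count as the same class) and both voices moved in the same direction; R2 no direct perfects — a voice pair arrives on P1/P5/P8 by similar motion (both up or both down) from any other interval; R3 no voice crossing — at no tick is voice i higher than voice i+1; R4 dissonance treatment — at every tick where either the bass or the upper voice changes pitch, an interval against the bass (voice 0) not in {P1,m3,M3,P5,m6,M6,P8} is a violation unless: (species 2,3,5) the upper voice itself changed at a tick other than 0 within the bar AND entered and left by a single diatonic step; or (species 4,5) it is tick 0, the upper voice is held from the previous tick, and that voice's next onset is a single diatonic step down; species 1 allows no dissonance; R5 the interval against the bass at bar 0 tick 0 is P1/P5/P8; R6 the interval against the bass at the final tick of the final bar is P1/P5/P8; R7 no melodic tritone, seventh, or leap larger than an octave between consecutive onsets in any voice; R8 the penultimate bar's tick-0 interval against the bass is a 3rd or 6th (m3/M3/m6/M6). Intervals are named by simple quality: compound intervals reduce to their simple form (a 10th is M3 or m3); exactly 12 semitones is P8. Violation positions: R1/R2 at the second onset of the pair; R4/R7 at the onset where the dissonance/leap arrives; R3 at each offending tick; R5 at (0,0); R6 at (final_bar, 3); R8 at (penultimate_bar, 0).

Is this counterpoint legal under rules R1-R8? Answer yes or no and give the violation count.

No (7 violations)

bar 0: v0=E3 v1=E4 (P8)
bar 1: v0=D3 v1=B3 (M6)
bar 2: v0=F3 v1=F4 (P8)
bar 3: v0=A3 v1=F4 (m6)
bar 4: v0=B3 v1=B4 (P8)
bar 5: v0=A3 v1=A4 (P8)
bar 6: v0=G3 v1=B3 (M3)
bar 7: v0=D3 v1=B3 (M6)
bar 8: v0=E3 v1=E4 (P8)
  R2 @ bar2.0: D3/B3 M6 -> F3/F4 P8 similar
  R7 @ bar2.0: B3->F4 leap 6st
  R2 @ bar4.0: A3/F4 m6 -> B3/B4 P8 similar
  R7 @ bar4.0: F4->B4 leap 6st
  R1 @ bar5.0: B3/B4 P8 -> A3/A4 P8 similar
  R7 @ bar6.0: A4->B3 leap 10st
  R2 @ bar8.0: D3/B3 M6 -> E3/E4 P8 similar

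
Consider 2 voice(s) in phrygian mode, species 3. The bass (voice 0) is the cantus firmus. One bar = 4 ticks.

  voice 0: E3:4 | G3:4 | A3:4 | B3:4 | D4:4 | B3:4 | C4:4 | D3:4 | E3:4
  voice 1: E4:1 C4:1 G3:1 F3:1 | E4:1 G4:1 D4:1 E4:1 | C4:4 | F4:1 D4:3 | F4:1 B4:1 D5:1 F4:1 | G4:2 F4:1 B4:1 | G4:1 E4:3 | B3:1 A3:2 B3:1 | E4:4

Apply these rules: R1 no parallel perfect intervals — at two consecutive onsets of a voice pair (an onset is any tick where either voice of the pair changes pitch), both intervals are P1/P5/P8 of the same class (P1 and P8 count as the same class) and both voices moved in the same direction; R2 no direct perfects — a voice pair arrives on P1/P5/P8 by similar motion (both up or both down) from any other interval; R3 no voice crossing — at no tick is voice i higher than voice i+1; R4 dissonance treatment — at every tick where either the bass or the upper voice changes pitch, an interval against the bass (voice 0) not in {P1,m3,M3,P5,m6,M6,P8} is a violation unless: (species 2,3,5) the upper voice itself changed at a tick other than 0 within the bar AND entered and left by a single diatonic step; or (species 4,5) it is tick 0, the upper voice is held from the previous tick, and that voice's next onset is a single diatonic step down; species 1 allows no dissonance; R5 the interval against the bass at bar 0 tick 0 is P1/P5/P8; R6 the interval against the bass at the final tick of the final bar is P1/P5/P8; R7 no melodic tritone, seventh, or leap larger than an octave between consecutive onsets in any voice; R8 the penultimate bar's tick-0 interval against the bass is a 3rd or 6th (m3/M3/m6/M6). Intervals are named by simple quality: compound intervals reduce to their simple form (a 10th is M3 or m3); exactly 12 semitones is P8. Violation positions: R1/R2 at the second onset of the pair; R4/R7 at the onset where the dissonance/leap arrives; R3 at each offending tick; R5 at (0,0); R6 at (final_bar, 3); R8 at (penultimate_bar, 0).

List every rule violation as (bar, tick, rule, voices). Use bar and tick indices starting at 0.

(0, 3, R4, (0, 1))
(1, 0, R7, (1,))
(3, 0, R4, (0, 1))
(4, 1, R7, (1,))
(5, 2, R4, (0, 1))
(5, 3, R7, (1,))
(7, 0, R7, (0,))
(8, 0, R2, (0, 1))

bar 0: v0=E3 v1=E4 downbeat P8
bar 1: v0=G3 v1=E4 downbeat M6
bar 2: v0=A3 v1=C4 downbeat m3
bar 3: v0=B3 v1=F4 downbeat TT
bar 4: v0=D4 v1=F4 downbeat m3
bar 5: v0=B3 v1=G4 downbeat m6
bar 6: v0=C4 v1=G4 downbeat P5
bar 7: v0=D3 v1=B3 downbeat M6
bar 8: v0=E3 v1=E4 downbeat P8
  -> R4 @ bar 0 tick 3 v(0, 1): E3/F3 m2 untreated
  -> R7 @ bar 1 tick 0 v(1,): F3->E4 leap 11st
  -> R4 @ bar 3 tick 0 v(0, 1): B3/F4 TT untreated
  -> R7 @ bar 4 tick 1 v(1,): F4->B4 leap 6st
  -> R4 @ bar 5 tick 2 v(0, 1): B3/F4 TT untreated
  -> R7 @ bar 5 tick 3 v(1,): F4->B4 leap 6st
  -> R7 @ bar 7 tick 0 v(0,): C4->D3 leap 10st
  -> R2 @ bar 8 tick 0 v(0, 1): D3/B3 M6 -> E3/E4 P8 similar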